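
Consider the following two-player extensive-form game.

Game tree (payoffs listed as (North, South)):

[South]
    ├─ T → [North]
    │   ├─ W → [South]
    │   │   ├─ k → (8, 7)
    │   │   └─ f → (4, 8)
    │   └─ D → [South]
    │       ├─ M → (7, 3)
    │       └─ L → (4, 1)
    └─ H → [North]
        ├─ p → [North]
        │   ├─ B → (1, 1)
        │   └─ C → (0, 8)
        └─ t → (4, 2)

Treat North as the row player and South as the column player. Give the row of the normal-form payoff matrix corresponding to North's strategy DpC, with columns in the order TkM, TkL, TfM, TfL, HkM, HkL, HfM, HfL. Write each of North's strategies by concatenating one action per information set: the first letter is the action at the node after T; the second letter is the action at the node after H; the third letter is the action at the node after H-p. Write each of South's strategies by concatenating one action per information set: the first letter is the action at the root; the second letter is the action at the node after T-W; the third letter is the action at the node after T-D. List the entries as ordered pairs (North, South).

vs TkM: South plays T → North plays D at [T] → South plays M at [T-D] → (7, 3)
vs TkL: South plays T → North plays D at [T] → South plays L at [T-D] → (4, 1)
vs TfM: South plays T → North plays D at [T] → South plays M at [T-D] → (7, 3)
vs TfL: South plays T → North plays D at [T] → South plays L at [T-D] → (4, 1)
vs HkM: South plays H → North plays p at [H] → North plays C at [H-p] → (0, 8)
vs HkL: South plays H → North plays p at [H] → North plays C at [H-p] → (0, 8)
vs HfM: South plays H → North plays p at [H] → North plays C at [H-p] → (0, 8)
vs HfL: South plays H → North plays p at [H] → North plays C at [H-p] → (0, 8)

(7,3) (4,1) (7,3) (4,1) (0,8) (0,8) (0,8) (0,8)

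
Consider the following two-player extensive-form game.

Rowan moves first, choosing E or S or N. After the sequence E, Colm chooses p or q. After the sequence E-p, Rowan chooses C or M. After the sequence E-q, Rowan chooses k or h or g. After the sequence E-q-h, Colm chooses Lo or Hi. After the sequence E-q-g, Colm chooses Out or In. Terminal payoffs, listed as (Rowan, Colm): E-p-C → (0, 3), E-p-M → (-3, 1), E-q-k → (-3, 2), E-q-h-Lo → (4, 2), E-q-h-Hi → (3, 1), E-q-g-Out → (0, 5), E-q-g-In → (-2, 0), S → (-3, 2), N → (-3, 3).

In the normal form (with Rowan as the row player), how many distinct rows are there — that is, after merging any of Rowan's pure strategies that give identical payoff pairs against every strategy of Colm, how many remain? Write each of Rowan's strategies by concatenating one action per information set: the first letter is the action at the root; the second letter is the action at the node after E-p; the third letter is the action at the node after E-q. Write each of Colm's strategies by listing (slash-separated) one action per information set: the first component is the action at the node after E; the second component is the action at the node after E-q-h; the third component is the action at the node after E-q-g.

8

Rowan has 18 pure strategies: ECk, ECh, ECg, EMk, EMh, EMg, SCk, SCh, SCg, SMk, SMh, SMg, NCk, NCh, NCg, NMk, NMh, NMg. Columns: p/Lo/Out, p/Lo/In, p/Hi/Out, p/Hi/In, q/Lo/Out, q/Lo/In, q/Hi/Out, q/Hi/In.
{ECk} → row (0,3) (0,3) (0,3) (0,3) (-3,2) (-3,2) (-3,2) (-3,2)
{ECh} → row (0,3) (0,3) (0,3) (0,3) (4,2) (4,2) (3,1) (3,1)
{ECg} → row (0,3) (0,3) (0,3) (0,3) (0,5) (-2,0) (0,5) (-2,0)
{EMk} → row (-3,1) (-3,1) (-3,1) (-3,1) (-3,2) (-3,2) (-3,2) (-3,2)
{EMh} → row (-3,1) (-3,1) (-3,1) (-3,1) (4,2) (4,2) (3,1) (3,1)
{EMg} → row (-3,1) (-3,1) (-3,1) (-3,1) (0,5) (-2,0) (0,5) (-2,0)
{SCk, SCh, SCg, SMk, SMh, SMg} → row (-3,2) (-3,2) (-3,2) (-3,2) (-3,2) (-3,2) (-3,2) (-3,2)
{NCk, NCh, NCg, NMk, NMh, NMg} → row (-3,3) (-3,3) (-3,3) (-3,3) (-3,3) (-3,3) (-3,3) (-3,3)
That's 8 distinct rows out of 18 strategies.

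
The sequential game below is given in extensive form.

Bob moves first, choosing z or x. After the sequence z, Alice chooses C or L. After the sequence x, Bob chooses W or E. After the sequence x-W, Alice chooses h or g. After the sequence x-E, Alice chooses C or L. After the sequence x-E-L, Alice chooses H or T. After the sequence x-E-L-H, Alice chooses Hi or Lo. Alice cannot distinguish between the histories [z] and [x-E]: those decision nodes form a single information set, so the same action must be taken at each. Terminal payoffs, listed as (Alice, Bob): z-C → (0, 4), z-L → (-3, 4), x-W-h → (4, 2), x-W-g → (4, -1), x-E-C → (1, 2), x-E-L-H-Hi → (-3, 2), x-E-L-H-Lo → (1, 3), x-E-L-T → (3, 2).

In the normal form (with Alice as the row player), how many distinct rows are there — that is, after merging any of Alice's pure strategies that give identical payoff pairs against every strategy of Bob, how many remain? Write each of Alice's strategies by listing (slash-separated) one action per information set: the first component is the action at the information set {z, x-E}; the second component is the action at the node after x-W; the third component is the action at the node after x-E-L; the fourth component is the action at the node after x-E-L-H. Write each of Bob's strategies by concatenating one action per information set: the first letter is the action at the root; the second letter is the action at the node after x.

Alice has 16 pure strategies: C/h/H/Hi, C/h/H/Lo, C/h/T/Hi, C/h/T/Lo, C/g/H/Hi, C/g/H/Lo, C/g/T/Hi, C/g/T/Lo, L/h/H/Hi, L/h/H/Lo, L/h/T/Hi, L/h/T/Lo, L/g/H/Hi, L/g/H/Lo, L/g/T/Hi, L/g/T/Lo. Columns: zW, zE, xW, xE.
{C/h/H/Hi, C/h/H/Lo, C/h/T/Hi, C/h/T/Lo} → row (0,4) (0,4) (4,2) (1,2)
{C/g/H/Hi, C/g/H/Lo, C/g/T/Hi, C/g/T/Lo} → row (0,4) (0,4) (4,-1) (1,2)
{L/h/H/Hi} → row (-3,4) (-3,4) (4,2) (-3,2)
{L/h/H/Lo} → row (-3,4) (-3,4) (4,2) (1,3)
{L/h/T/Hi, L/h/T/Lo} → row (-3,4) (-3,4) (4,2) (3,2)
{L/g/H/Hi} → row (-3,4) (-3,4) (4,-1) (-3,2)
{L/g/H/Lo} → row (-3,4) (-3,4) (4,-1) (1,3)
{L/g/T/Hi, L/g/T/Lo} → row (-3,4) (-3,4) (4,-1) (3,2)
That's 8 distinct rows out of 16 strategies.

8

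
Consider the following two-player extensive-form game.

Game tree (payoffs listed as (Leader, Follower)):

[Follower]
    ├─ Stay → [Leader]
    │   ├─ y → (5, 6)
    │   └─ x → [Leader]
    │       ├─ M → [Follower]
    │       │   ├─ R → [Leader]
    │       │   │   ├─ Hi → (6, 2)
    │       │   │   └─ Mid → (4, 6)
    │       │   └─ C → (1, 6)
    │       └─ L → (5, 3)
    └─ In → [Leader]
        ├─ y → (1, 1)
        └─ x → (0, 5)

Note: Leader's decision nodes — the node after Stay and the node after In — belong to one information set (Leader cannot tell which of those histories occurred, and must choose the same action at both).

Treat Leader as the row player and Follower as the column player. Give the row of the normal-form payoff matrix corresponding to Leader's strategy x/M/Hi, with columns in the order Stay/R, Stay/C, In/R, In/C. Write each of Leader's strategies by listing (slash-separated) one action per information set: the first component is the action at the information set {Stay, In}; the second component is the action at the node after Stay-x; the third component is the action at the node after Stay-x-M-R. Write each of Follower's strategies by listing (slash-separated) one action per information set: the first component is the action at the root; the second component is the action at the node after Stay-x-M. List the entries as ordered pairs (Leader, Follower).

(6,2) (1,6) (0,5) (0,5)

vs Stay/R: Follower plays Stay → Leader plays x at [Stay] → Leader plays M at [Stay-x] → Follower plays R at [Stay-x-M] → Leader plays Hi at [Stay-x-M-R] → (6, 2)
vs Stay/C: Follower plays Stay → Leader plays x at [Stay] → Leader plays M at [Stay-x] → Follower plays C at [Stay-x-M] → (1, 6)
vs In/R: Follower plays In → Leader plays x at [In] → (0, 5)
vs In/C: Follower plays In → Leader plays x at [In] → (0, 5)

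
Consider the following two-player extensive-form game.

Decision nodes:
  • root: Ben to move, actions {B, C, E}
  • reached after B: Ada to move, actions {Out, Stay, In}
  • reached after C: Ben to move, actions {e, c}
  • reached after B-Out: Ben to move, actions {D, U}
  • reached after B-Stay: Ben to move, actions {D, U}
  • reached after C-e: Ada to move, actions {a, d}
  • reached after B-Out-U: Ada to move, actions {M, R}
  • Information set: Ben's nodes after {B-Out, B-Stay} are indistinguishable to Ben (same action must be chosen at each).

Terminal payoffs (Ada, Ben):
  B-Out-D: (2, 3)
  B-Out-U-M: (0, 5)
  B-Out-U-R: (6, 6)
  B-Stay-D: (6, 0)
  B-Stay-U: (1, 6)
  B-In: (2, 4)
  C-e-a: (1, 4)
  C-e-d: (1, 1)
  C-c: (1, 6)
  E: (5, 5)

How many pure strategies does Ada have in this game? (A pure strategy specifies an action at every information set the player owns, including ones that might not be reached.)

12

Ada owns the node after B with actions {Out, Stay, In} — three choices.
Ada owns the node after C-e with actions {a, d} — two choices.
Ada owns the node after B-Out-U with actions {M, R} — two choices.
A pure strategy fixes one action at each information set independently, so the count is the product 3 × 2 × 2 = 12.
(For reference, Ben has 12 pure strategies, giving a 12×12 normal-form matrix.)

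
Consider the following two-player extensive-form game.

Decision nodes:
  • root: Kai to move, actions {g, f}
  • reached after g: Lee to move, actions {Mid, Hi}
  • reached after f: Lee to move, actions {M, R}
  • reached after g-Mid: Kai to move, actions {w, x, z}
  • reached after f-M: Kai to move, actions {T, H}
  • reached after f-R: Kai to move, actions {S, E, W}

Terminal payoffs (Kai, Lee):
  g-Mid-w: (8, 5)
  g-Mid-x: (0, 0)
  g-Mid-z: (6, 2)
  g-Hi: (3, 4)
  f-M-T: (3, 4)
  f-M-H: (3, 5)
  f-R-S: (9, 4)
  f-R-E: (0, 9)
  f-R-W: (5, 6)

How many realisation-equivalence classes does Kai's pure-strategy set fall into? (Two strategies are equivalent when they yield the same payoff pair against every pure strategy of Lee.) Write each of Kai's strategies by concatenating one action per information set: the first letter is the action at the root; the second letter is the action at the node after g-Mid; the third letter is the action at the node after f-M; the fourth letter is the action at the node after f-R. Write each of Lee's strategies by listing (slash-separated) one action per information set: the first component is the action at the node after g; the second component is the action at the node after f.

Kai has 36 pure strategies: gwTS, gwTE, gwTW, gwHS, gwHE, gwHW, gxTS, gxTE, gxTW, gxHS, gxHE, gxHW, gzTS, gzTE, gzTW, gzHS, gzHE, gzHW, fwTS, fwTE, fwTW, fwHS, fwHE, fwHW, fxTS, fxTE, fxTW, fxHS, fxHE, fxHW, fzTS, fzTE, fzTW, fzHS, fzHE, fzHW. Columns: Mid/M, Mid/R, Hi/M, Hi/R.
{gwTS, gwTE, gwTW, gwHS, gwHE, gwHW} → row (8,5) (8,5) (3,4) (3,4)
{gxTS, gxTE, gxTW, gxHS, gxHE, gxHW} → row (0,0) (0,0) (3,4) (3,4)
{gzTS, gzTE, gzTW, gzHS, gzHE, gzHW} → row (6,2) (6,2) (3,4) (3,4)
{fwTS, fxTS, fzTS} → row (3,4) (9,4) (3,4) (9,4)
{fwTE, fxTE, fzTE} → row (3,4) (0,9) (3,4) (0,9)
{fwTW, fxTW, fzTW} → row (3,4) (5,6) (3,4) (5,6)
{fwHS, fxHS, fzHS} → row (3,5) (9,4) (3,5) (9,4)
{fwHE, fxHE, fzHE} → row (3,5) (0,9) (3,5) (0,9)
{fwHW, fxHW, fzHW} → row (3,5) (5,6) (3,5) (5,6)
That's 9 distinct rows out of 36 strategies.

9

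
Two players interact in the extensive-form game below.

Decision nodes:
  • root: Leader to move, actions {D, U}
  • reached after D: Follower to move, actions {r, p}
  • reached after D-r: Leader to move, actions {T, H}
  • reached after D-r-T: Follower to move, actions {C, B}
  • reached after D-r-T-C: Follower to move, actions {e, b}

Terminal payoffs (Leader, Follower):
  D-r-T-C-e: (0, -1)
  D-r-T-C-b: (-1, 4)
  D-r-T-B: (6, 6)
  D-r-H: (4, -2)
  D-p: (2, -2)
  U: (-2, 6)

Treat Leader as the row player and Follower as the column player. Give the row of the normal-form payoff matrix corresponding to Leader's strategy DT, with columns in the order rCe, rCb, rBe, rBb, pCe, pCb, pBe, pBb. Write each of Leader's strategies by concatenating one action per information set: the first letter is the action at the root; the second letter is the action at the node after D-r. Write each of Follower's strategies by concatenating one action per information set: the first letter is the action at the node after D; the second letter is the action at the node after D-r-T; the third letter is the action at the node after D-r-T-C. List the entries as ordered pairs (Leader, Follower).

(0,-1) (-1,4) (6,6) (6,6) (2,-2) (2,-2) (2,-2) (2,-2)

vs rCe: Leader plays D → Follower plays r at [D] → Leader plays T at [D-r] → Follower plays C at [D-r-T] → Follower plays e at [D-r-T-C] → (0, -1)
vs rCb: Leader plays D → Follower plays r at [D] → Leader plays T at [D-r] → Follower plays C at [D-r-T] → Follower plays b at [D-r-T-C] → (-1, 4)
vs rBe: Leader plays D → Follower plays r at [D] → Leader plays T at [D-r] → Follower plays B at [D-r-T] → (6, 6)
vs rBb: Leader plays D → Follower plays r at [D] → Leader plays T at [D-r] → Follower plays B at [D-r-T] → (6, 6)
vs pCe: Leader plays D → Follower plays p at [D] → (2, -2)
vs pCb: Leader plays D → Follower plays p at [D] → (2, -2)
vs pBe: Leader plays D → Follower plays p at [D] → (2, -2)
vs pBb: Leader plays D → Follower plays p at [D] → (2, -2)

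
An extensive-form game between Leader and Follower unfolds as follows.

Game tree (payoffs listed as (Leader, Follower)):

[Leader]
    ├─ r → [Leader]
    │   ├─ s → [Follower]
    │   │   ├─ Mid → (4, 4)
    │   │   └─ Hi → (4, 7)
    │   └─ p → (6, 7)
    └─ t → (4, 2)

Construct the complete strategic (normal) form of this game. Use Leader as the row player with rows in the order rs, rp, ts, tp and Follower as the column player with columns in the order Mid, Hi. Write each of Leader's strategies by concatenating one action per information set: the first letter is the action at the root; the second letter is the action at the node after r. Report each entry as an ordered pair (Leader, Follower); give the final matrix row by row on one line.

Row rs: Mid→(4,4), Hi→(4,7)
Row rp: Mid→(6,7), Hi→(6,7)
Row ts: Mid→(4,2), Hi→(4,2)
Row tp: Mid→(4,2), Hi→(4,2)

rs: (4,4) (4,7) | rp: (6,7) (6,7) | ts: (4,2) (4,2) | tp: (4,2) (4,2)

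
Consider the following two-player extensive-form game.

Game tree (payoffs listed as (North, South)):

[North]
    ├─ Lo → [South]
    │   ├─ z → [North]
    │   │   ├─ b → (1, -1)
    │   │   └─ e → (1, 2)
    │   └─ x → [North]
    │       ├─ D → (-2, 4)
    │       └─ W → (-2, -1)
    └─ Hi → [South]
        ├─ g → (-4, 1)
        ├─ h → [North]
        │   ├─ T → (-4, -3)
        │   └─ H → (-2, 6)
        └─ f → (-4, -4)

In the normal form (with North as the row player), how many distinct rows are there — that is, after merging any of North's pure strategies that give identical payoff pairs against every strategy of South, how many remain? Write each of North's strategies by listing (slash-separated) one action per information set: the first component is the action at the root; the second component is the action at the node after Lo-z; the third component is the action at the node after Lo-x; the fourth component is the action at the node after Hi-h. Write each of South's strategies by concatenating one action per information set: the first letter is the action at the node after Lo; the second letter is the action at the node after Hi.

North has 16 pure strategies: Lo/b/D/T, Lo/b/D/H, Lo/b/W/T, Lo/b/W/H, Lo/e/D/T, Lo/e/D/H, Lo/e/W/T, Lo/e/W/H, Hi/b/D/T, Hi/b/D/H, Hi/b/W/T, Hi/b/W/H, Hi/e/D/T, Hi/e/D/H, Hi/e/W/T, Hi/e/W/H. Columns: zg, zh, zf, xg, xh, xf.
{Lo/b/D/T, Lo/b/D/H} → row (1,-1) (1,-1) (1,-1) (-2,4) (-2,4) (-2,4)
{Lo/b/W/T, Lo/b/W/H} → row (1,-1) (1,-1) (1,-1) (-2,-1) (-2,-1) (-2,-1)
{Lo/e/D/T, Lo/e/D/H} → row (1,2) (1,2) (1,2) (-2,4) (-2,4) (-2,4)
{Lo/e/W/T, Lo/e/W/H} → row (1,2) (1,2) (1,2) (-2,-1) (-2,-1) (-2,-1)
{Hi/b/D/T, Hi/b/W/T, Hi/e/D/T, Hi/e/W/T} → row (-4,1) (-4,-3) (-4,-4) (-4,1) (-4,-3) (-4,-4)
{Hi/b/D/H, Hi/b/W/H, Hi/e/D/H, Hi/e/W/H} → row (-4,1) (-2,6) (-4,-4) (-4,1) (-2,6) (-4,-4)
That's 6 distinct rows out of 16 strategies.

6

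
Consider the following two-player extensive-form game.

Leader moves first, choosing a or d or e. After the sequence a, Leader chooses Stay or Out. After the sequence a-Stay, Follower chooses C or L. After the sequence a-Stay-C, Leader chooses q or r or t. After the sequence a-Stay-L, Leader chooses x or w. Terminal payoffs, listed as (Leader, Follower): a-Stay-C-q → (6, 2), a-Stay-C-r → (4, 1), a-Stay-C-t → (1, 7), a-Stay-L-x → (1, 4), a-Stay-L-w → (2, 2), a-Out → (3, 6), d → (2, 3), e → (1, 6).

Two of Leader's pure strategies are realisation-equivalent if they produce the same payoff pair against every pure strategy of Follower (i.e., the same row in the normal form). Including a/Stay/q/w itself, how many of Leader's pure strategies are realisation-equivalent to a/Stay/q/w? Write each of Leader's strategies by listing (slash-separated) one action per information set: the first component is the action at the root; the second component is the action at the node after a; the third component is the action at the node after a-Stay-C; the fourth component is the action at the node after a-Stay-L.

Row for a/Stay/q/w (columns C, L): (6,2) (2,2).
Every one of Leader's information sets is on the play path for some reply by Follower when Leader follows a/Stay/q/w.
Changing the action at any of them therefore changes at least one column, so only a/Stay/q/w itself gives this row.

1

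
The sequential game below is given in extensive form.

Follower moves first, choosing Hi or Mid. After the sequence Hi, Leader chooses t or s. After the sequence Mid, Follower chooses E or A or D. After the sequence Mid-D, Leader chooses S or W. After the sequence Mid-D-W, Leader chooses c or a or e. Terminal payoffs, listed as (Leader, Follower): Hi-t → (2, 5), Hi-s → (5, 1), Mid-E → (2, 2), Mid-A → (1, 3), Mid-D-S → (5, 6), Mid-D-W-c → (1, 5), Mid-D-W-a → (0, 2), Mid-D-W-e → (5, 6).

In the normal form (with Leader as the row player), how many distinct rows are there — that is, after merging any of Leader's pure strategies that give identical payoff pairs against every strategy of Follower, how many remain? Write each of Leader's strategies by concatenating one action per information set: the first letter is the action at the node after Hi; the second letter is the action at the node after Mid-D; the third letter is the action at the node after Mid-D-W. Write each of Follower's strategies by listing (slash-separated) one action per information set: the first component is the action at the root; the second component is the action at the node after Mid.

Leader has 12 pure strategies: tSc, tSa, tSe, tWc, tWa, tWe, sSc, sSa, sSe, sWc, sWa, sWe. Columns: Hi/E, Hi/A, Hi/D, Mid/E, Mid/A, Mid/D.
{tSc, tSa, tSe, tWe} → row (2,5) (2,5) (2,5) (2,2) (1,3) (5,6)
{tWc} → row (2,5) (2,5) (2,5) (2,2) (1,3) (1,5)
{tWa} → row (2,5) (2,5) (2,5) (2,2) (1,3) (0,2)
{sSc, sSa, sSe, sWe} → row (5,1) (5,1) (5,1) (2,2) (1,3) (5,6)
{sWc} → row (5,1) (5,1) (5,1) (2,2) (1,3) (1,5)
{sWa} → row (5,1) (5,1) (5,1) (2,2) (1,3) (0,2)
That's 6 distinct rows out of 12 strategies.

6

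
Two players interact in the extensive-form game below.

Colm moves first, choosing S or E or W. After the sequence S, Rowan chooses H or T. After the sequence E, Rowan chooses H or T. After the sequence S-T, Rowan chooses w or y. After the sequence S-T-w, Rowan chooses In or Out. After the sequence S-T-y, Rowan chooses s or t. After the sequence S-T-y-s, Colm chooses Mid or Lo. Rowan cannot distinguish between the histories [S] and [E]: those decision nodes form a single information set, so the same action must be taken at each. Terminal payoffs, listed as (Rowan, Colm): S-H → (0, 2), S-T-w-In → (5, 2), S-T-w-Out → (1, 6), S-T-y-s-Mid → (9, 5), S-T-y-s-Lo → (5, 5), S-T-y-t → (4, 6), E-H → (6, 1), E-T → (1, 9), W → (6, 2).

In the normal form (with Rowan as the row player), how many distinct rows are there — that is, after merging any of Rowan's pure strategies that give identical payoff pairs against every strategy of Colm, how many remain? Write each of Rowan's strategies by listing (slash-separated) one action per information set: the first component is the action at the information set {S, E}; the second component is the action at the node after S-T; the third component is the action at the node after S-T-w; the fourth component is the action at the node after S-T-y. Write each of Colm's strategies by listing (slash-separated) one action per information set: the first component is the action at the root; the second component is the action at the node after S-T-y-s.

Rowan has 16 pure strategies: H/w/In/s, H/w/In/t, H/w/Out/s, H/w/Out/t, H/y/In/s, H/y/In/t, H/y/Out/s, H/y/Out/t, T/w/In/s, T/w/In/t, T/w/Out/s, T/w/Out/t, T/y/In/s, T/y/In/t, T/y/Out/s, T/y/Out/t. Columns: S/Mid, S/Lo, E/Mid, E/Lo, W/Mid, W/Lo.
{H/w/In/s, H/w/In/t, H/w/Out/s, H/w/Out/t, H/y/In/s, H/y/In/t, H/y/Out/s, H/y/Out/t} → row (0,2) (0,2) (6,1) (6,1) (6,2) (6,2)
{T/w/In/s, T/w/In/t} → row (5,2) (5,2) (1,9) (1,9) (6,2) (6,2)
{T/w/Out/s, T/w/Out/t} → row (1,6) (1,6) (1,9) (1,9) (6,2) (6,2)
{T/y/In/s, T/y/Out/s} → row (9,5) (5,5) (1,9) (1,9) (6,2) (6,2)
{T/y/In/t, T/y/Out/t} → row (4,6) (4,6) (1,9) (1,9) (6,2) (6,2)
That's 5 distinct rows out of 16 strategies.

5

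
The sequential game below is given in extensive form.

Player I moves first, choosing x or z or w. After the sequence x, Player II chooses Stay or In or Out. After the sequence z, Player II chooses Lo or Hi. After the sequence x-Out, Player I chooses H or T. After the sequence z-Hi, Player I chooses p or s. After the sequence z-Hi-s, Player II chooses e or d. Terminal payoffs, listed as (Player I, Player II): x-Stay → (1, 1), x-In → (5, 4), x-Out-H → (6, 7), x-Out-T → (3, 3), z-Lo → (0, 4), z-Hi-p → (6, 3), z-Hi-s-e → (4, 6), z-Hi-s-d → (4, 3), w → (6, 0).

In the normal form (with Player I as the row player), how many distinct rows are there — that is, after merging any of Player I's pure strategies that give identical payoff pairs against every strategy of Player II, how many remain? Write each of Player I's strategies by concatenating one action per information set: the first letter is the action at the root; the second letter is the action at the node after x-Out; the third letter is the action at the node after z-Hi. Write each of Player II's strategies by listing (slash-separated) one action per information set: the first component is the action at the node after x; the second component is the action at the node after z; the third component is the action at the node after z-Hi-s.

Player I has 12 pure strategies: xHp, xHs, xTp, xTs, zHp, zHs, zTp, zTs, wHp, wHs, wTp, wTs. Columns: Stay/Lo/e, Stay/Lo/d, Stay/Hi/e, Stay/Hi/d, In/Lo/e, In/Lo/d, In/Hi/e, In/Hi/d, Out/Lo/e, Out/Lo/d, Out/Hi/e, Out/Hi/d.
{xHp, xHs} → row (1,1) (1,1) (1,1) (1,1) (5,4) (5,4) (5,4) (5,4) (6,7) (6,7) (6,7) (6,7)
{xTp, xTs} → row (1,1) (1,1) (1,1) (1,1) (5,4) (5,4) (5,4) (5,4) (3,3) (3,3) (3,3) (3,3)
{zHp, zTp} → row (0,4) (0,4) (6,3) (6,3) (0,4) (0,4) (6,3) (6,3) (0,4) (0,4) (6,3) (6,3)
{zHs, zTs} → row (0,4) (0,4) (4,6) (4,3) (0,4) (0,4) (4,6) (4,3) (0,4) (0,4) (4,6) (4,3)
{wHp, wHs, wTp, wTs} → row (6,0) (6,0) (6,0) (6,0) (6,0) (6,0) (6,0) (6,0) (6,0) (6,0) (6,0) (6,0)
That's 5 distinct rows out of 12 strategies.

5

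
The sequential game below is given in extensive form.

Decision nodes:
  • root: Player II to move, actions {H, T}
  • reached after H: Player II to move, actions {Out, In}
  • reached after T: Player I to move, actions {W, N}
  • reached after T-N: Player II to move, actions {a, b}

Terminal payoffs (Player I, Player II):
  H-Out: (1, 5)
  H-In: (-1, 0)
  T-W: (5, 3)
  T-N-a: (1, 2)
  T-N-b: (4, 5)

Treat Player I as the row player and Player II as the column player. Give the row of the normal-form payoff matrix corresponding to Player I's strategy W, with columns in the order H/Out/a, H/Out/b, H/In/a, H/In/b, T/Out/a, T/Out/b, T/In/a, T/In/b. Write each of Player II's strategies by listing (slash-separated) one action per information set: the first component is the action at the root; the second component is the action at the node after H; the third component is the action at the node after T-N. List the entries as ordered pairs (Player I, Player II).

vs H/Out/a: Player II plays H → Player II plays Out at [H] → (1, 5)
vs H/Out/b: Player II plays H → Player II plays Out at [H] → (1, 5)
vs H/In/a: Player II plays H → Player II plays In at [H] → (-1, 0)
vs H/In/b: Player II plays H → Player II plays In at [H] → (-1, 0)
vs T/Out/a: Player II plays T → Player I plays W at [T] → (5, 3)
vs T/Out/b: Player II plays T → Player I plays W at [T] → (5, 3)
vs T/In/a: Player II plays T → Player I plays W at [T] → (5, 3)
vs T/In/b: Player II plays T → Player I plays W at [T] → (5, 3)

(1,5) (1,5) (-1,0) (-1,0) (5,3) (5,3) (5,3) (5,3)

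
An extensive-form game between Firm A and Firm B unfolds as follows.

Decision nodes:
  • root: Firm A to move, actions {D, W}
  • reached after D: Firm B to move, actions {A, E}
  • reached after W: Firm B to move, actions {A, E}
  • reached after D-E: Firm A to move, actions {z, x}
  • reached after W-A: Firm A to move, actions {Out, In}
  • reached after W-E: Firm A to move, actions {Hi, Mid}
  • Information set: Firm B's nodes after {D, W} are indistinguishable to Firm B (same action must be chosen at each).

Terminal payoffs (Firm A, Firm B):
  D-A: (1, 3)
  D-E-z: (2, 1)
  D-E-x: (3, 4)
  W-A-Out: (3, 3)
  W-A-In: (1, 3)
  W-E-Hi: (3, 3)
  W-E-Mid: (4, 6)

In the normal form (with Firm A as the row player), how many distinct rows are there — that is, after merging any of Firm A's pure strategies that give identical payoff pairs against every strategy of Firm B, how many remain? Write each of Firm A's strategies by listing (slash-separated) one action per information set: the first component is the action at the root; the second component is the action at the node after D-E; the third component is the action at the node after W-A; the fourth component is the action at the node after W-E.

Firm A has 16 pure strategies: D/z/Out/Hi, D/z/Out/Mid, D/z/In/Hi, D/z/In/Mid, D/x/Out/Hi, D/x/Out/Mid, D/x/In/Hi, D/x/In/Mid, W/z/Out/Hi, W/z/Out/Mid, W/z/In/Hi, W/z/In/Mid, W/x/Out/Hi, W/x/Out/Mid, W/x/In/Hi, W/x/In/Mid. Columns: A, E.
{D/z/Out/Hi, D/z/Out/Mid, D/z/In/Hi, D/z/In/Mid} → row (1,3) (2,1)
{D/x/Out/Hi, D/x/Out/Mid, D/x/In/Hi, D/x/In/Mid} → row (1,3) (3,4)
{W/z/Out/Hi, W/x/Out/Hi} → row (3,3) (3,3)
{W/z/Out/Mid, W/x/Out/Mid} → row (3,3) (4,6)
{W/z/In/Hi, W/x/In/Hi} → row (1,3) (3,3)
{W/z/In/Mid, W/x/In/Mid} → row (1,3) (4,6)
That's 6 distinct rows out of 16 strategies.

6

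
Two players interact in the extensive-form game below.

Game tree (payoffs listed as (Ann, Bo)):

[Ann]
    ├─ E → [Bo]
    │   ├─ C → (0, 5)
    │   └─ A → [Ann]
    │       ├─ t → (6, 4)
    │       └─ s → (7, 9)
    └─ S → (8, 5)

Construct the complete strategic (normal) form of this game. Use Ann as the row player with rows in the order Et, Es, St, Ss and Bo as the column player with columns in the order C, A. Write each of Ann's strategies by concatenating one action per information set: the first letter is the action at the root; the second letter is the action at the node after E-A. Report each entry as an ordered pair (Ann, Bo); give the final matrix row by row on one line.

Et: (0,5) (6,4) | Es: (0,5) (7,9) | St: (8,5) (8,5) | Ss: (8,5) (8,5)

Row Et: C→(0,5), A→(6,4)
Row Es: C→(0,5), A→(7,9)
Row St: C→(8,5), A→(8,5)
Row Ss: C→(8,5), A→(8,5)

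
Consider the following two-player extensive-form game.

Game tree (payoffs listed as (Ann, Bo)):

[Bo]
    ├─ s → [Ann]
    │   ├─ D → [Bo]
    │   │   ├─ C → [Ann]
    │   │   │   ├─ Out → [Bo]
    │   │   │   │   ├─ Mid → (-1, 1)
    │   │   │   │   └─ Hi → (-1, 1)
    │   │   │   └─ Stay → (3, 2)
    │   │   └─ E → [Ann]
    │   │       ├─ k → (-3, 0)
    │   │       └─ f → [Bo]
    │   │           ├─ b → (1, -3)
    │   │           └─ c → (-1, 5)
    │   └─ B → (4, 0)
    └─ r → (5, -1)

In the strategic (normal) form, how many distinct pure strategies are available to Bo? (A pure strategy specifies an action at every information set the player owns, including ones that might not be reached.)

Bo owns the root with actions {s, r} — two choices.
Bo owns the node after s-D with actions {C, E} — two choices.
Bo owns the node after s-D-C-Out with actions {Mid, Hi} — two choices.
Bo owns the node after s-D-E-f with actions {b, c} — two choices.
A pure strategy fixes one action at each information set independently, so the count is the product 2 × 2 × 2 × 2 = 16.

16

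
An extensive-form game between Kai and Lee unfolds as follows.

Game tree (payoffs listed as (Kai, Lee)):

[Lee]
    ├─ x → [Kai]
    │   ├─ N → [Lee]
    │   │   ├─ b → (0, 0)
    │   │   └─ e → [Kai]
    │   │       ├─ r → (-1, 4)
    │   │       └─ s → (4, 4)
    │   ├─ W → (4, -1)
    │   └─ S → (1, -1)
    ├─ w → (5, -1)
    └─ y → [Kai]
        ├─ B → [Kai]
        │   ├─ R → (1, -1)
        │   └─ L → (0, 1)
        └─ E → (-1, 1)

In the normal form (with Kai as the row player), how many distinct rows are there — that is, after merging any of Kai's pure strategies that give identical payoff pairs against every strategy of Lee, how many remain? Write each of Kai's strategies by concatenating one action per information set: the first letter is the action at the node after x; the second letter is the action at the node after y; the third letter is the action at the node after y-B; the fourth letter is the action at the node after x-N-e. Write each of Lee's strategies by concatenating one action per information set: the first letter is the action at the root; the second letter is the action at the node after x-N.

12

Kai has 24 pure strategies: NBRr, NBRs, NBLr, NBLs, NERr, NERs, NELr, NELs, WBRr, WBRs, WBLr, WBLs, WERr, WERs, WELr, WELs, SBRr, SBRs, SBLr, SBLs, SERr, SERs, SELr, SELs. Columns: xb, xe, wb, we, yb, ye.
{NBRr} → row (0,0) (-1,4) (5,-1) (5,-1) (1,-1) (1,-1)
{NBRs} → row (0,0) (4,4) (5,-1) (5,-1) (1,-1) (1,-1)
{NBLr} → row (0,0) (-1,4) (5,-1) (5,-1) (0,1) (0,1)
{NBLs} → row (0,0) (4,4) (5,-1) (5,-1) (0,1) (0,1)
{NERr, NELr} → row (0,0) (-1,4) (5,-1) (5,-1) (-1,1) (-1,1)
{NERs, NELs} → row (0,0) (4,4) (5,-1) (5,-1) (-1,1) (-1,1)
{WBRr, WBRs} → row (4,-1) (4,-1) (5,-1) (5,-1) (1,-1) (1,-1)
{WBLr, WBLs} → row (4,-1) (4,-1) (5,-1) (5,-1) (0,1) (0,1)
{WERr, WERs, WELr, WELs} → row (4,-1) (4,-1) (5,-1) (5,-1) (-1,1) (-1,1)
{SBRr, SBRs} → row (1,-1) (1,-1) (5,-1) (5,-1) (1,-1) (1,-1)
{SBLr, SBLs} → row (1,-1) (1,-1) (5,-1) (5,-1) (0,1) (0,1)
{SERr, SERs, SELr, SELs} → row (1,-1) (1,-1) (5,-1) (5,-1) (-1,1) (-1,1)
That's 12 distinct rows out of 24 strategies.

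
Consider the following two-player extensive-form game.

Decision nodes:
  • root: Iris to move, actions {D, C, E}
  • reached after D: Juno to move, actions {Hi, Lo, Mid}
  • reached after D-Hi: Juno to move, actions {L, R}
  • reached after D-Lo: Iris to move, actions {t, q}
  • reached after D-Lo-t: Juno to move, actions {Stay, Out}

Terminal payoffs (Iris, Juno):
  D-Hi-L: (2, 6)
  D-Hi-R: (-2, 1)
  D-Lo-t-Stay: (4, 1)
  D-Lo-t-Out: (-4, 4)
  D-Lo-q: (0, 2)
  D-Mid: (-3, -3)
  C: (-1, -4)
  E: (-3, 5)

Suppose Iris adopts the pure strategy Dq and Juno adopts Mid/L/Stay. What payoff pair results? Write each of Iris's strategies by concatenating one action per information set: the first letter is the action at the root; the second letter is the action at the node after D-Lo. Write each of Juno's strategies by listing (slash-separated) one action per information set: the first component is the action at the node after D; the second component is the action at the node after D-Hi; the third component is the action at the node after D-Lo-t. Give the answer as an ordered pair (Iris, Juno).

Trace the play path from the root:
  Iris plays D
  Juno plays Mid at [D]
→ terminal payoff (-3, -3).
(Iris's choice at the node after D-Lo is never reached on this path, so it doesn't affect the outcome.)

(-3, -3)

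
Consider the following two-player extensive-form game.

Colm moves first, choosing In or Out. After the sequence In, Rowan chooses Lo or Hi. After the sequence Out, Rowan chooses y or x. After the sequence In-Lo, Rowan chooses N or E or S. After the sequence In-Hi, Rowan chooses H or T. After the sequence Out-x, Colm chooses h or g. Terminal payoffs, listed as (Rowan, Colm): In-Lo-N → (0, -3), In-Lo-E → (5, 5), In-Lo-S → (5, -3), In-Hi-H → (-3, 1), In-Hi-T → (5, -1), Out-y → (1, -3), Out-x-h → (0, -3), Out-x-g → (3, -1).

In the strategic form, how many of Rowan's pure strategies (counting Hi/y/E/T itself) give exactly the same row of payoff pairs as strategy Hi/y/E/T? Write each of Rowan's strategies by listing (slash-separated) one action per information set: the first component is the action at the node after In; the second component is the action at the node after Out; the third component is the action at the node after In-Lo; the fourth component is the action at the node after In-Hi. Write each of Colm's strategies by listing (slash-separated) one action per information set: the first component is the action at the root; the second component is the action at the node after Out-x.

3

Row for Hi/y/E/T (columns In/h, In/g, Out/h, Out/g): (5,-1) (5,-1) (1,-3) (1,-3).
Under Hi/y/E/T, Rowan's choice at the node after In-Lo can never be reached regardless of what Colm does, so varying those choices leaves every outcome unchanged.
Holding the reachable choices fixed and varying the unreachable one freely already gives 3 equivalent strategies.
No other strategy reproduces this row, so those 3 are the full class: Hi/y/N/T, Hi/y/E/T, Hi/y/S/T.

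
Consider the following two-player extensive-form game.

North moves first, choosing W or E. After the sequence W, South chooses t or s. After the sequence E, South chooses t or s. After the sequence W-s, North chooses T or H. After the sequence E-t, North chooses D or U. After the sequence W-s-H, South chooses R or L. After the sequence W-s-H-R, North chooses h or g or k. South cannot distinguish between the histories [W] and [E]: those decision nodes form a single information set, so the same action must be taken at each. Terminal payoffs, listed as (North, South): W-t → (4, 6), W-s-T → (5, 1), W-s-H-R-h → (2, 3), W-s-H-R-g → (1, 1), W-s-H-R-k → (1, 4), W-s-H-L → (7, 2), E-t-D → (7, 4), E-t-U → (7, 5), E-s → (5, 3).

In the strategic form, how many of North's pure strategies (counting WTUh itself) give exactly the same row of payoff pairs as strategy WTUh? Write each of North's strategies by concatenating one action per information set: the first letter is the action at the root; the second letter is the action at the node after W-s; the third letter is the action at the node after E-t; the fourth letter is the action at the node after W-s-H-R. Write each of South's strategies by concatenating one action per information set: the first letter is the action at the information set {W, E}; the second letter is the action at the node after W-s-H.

Row for WTUh (columns tR, tL, sR, sL): (4,6) (4,6) (5,1) (5,1).
Under WTUh, North's choice at the node after E-t and at the node after W-s-H-R can never be reached regardless of what South does, so varying those choices leaves every outcome unchanged.
Holding the reachable choices fixed and varying the unreachable ones freely already gives 2 × 3 = 6 equivalent strategies.
No other strategy reproduces this row, so those 6 are the full class: WTDh, WTDg, WTDk, WTUh, WTUg, WTUk.

6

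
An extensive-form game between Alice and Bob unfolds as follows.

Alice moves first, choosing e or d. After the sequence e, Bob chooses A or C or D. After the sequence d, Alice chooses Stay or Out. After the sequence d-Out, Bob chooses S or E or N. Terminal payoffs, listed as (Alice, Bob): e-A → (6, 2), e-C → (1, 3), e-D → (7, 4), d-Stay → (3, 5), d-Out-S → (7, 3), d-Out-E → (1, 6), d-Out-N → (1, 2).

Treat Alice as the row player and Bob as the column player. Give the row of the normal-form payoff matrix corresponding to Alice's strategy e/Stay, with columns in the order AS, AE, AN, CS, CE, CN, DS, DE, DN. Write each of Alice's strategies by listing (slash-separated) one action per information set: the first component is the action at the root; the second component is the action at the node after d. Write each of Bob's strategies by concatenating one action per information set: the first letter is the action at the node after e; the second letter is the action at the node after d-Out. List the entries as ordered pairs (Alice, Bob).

(6,2) (6,2) (6,2) (1,3) (1,3) (1,3) (7,4) (7,4) (7,4)

vs AS: Alice plays e → Bob plays A at [e] → (6, 2)
vs AE: Alice plays e → Bob plays A at [e] → (6, 2)
vs AN: Alice plays e → Bob plays A at [e] → (6, 2)
vs CS: Alice plays e → Bob plays C at [e] → (1, 3)
vs CE: Alice plays e → Bob plays C at [e] → (1, 3)
vs CN: Alice plays e → Bob plays C at [e] → (1, 3)
vs DS: Alice plays e → Bob plays D at [e] → (7, 4)
vs DE: Alice plays e → Bob plays D at [e] → (7, 4)
vs DN: Alice plays e → Bob plays D at [e] → (7, 4)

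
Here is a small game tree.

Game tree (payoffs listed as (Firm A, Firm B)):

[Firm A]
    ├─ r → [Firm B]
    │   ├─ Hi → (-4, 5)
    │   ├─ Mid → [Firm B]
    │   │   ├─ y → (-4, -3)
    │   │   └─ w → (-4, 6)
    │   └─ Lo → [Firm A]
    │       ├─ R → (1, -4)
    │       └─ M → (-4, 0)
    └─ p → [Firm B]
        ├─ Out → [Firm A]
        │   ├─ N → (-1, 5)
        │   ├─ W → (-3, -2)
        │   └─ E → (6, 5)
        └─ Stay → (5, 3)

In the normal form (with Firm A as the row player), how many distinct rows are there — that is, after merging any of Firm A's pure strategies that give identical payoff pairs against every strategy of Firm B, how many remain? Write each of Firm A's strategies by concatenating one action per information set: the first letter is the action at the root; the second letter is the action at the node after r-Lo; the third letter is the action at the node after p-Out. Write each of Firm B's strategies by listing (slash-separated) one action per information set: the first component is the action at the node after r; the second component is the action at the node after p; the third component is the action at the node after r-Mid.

Firm A has 12 pure strategies: rRN, rRW, rRE, rMN, rMW, rME, pRN, pRW, pRE, pMN, pMW, pME. Columns: Hi/Out/y, Hi/Out/w, Hi/Stay/y, Hi/Stay/w, Mid/Out/y, Mid/Out/w, Mid/Stay/y, Mid/Stay/w, Lo/Out/y, Lo/Out/w, Lo/Stay/y, Lo/Stay/w.
{rRN, rRW, rRE} → row (-4,5) (-4,5) (-4,5) (-4,5) (-4,-3) (-4,6) (-4,-3) (-4,6) (1,-4) (1,-4) (1,-4) (1,-4)
{rMN, rMW, rME} → row (-4,5) (-4,5) (-4,5) (-4,5) (-4,-3) (-4,6) (-4,-3) (-4,6) (-4,0) (-4,0) (-4,0) (-4,0)
{pRN, pMN} → row (-1,5) (-1,5) (5,3) (5,3) (-1,5) (-1,5) (5,3) (5,3) (-1,5) (-1,5) (5,3) (5,3)
{pRW, pMW} → row (-3,-2) (-3,-2) (5,3) (5,3) (-3,-2) (-3,-2) (5,3) (5,3) (-3,-2) (-3,-2) (5,3) (5,3)
{pRE, pME} → row (6,5) (6,5) (5,3) (5,3) (6,5) (6,5) (5,3) (5,3) (6,5) (6,5) (5,3) (5,3)
That's 5 distinct rows out of 12 strategies.

5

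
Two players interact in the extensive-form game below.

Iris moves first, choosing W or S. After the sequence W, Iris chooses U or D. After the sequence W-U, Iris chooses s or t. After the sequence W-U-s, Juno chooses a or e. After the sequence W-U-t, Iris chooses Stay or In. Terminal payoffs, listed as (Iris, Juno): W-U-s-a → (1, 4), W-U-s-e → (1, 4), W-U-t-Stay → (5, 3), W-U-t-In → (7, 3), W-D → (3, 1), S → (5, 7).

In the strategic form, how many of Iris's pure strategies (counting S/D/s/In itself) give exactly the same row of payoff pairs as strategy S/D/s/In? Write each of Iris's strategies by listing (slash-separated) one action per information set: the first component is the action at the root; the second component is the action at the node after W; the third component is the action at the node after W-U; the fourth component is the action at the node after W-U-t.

Row for S/D/s/In (columns a, e): (5,7) (5,7).
Under S/D/s/In, Iris's choice at the node after W and at the node after W-U and at the node after W-U-t can never be reached regardless of what Juno does, so varying those choices leaves every outcome unchanged.
Holding the reachable choices fixed and varying the unreachable ones freely already gives 2 × 2 × 2 = 8 equivalent strategies.
No other strategy reproduces this row, so those 8 are the full class: S/U/s/Stay, S/U/s/In, S/U/t/Stay, S/U/t/In, S/D/s/Stay, S/D/s/In, S/D/t/Stay, S/D/t/In.

8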